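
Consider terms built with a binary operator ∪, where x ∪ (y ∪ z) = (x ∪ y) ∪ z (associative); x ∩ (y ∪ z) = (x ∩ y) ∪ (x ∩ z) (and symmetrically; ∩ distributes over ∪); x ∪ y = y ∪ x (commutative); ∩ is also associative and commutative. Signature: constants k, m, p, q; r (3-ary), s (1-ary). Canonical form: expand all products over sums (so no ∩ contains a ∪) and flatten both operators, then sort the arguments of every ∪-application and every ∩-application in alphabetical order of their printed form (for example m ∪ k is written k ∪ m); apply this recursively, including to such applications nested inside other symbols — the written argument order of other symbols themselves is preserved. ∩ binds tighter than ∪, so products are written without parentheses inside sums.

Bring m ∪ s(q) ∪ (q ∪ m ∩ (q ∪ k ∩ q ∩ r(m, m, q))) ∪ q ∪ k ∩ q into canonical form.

Expand:  m ∪ s(q) ∪ q ∪ m ∩ q ∪ k ∩ m ∩ q ∩ r(m, m, q) ∪ q ∪ k ∩ q
Sort arguments:  k ∩ m ∩ q ∩ r(m, m, q) ∪ k ∩ q ∪ m ∪ m ∩ q ∪ q ∪ q ∪ s(q)

Answer: k ∩ m ∩ q ∩ r(m, m, q) ∪ k ∩ q ∪ m ∪ m ∩ q ∪ q ∪ q ∪ s(q)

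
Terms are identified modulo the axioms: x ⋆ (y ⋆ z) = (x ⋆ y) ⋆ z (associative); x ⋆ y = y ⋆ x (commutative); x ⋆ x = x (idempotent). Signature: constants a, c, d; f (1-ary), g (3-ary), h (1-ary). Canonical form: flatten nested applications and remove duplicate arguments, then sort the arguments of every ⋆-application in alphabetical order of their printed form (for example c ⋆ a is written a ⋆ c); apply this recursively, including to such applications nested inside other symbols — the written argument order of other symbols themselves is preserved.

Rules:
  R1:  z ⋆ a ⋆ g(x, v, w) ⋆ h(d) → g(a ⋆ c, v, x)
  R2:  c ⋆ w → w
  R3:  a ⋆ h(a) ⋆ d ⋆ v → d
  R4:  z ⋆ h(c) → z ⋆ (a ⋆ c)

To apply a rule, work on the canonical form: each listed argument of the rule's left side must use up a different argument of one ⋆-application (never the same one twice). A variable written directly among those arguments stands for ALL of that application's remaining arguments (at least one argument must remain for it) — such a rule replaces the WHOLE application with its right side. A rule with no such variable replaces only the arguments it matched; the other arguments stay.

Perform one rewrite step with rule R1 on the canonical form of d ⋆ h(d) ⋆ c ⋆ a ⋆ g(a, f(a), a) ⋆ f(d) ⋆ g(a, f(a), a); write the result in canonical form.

Canonical form:  a ⋆ c ⋆ d ⋆ f(d) ⋆ g(a, f(a), a) ⋆ h(d)
Apply R1:  consuming a, g(a, f(a), a), h(d);  v := f(a), w := a, x := a, z := c ⋆ d ⋆ f(d)
The extension variable absorbs all remaining arguments, so the whole application is rewritten.
New term:  g(a ⋆ c, f(a), a)

Answer: g(a ⋆ c, f(a), a)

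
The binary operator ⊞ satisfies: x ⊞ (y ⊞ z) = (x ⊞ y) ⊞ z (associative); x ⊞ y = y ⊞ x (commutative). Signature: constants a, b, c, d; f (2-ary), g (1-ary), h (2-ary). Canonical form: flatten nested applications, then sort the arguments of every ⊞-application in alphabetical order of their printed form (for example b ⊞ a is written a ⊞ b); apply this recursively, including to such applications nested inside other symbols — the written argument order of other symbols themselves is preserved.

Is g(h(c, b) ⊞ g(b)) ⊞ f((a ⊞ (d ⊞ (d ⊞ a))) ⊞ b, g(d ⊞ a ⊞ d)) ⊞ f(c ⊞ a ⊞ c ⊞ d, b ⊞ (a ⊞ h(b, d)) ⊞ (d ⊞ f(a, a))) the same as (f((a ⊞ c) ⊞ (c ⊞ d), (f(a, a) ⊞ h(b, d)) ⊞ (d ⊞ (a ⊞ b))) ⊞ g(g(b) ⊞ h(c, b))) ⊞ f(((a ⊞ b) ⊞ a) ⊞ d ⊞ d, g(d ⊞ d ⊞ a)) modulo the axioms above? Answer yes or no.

Left:  g(h(c, b) ⊞ g(b)) ⊞ f((a ⊞ (d ⊞ (d ⊞ a))) ⊞ b, g(d ⊞ a ⊞ d)) ⊞ f(c ⊞ a ⊞ c ⊞ d, b ⊞ (a ⊞ h(b, d)) ⊞ (d ⊞ f(a, a)))
  Simplify inside:  g(h(c, b) ⊞ g(b))  →  g(g(b) ⊞ h(c, b))
  Inside:  f((a ⊞ (d ⊞ (d ⊞ a))) ⊞ b, g(d ⊞ a ⊞ d))  →  f(a ⊞ a ⊞ b ⊞ d ⊞ d, g(a ⊞ d ⊞ d))
  Simplify inside:  f(c ⊞ a ⊞ c ⊞ d, b ⊞ (a ⊞ h(b, d)) ⊞ (d ⊞ f(a, a)))  →  f(a ⊞ c ⊞ c ⊞ d, a ⊞ b ⊞ d ⊞ f(a, a) ⊞ h(b, d))
  Sort:  f(a ⊞ a ⊞ b ⊞ d ⊞ d, g(a ⊞ d ⊞ d)) ⊞ f(a ⊞ c ⊞ c ⊞ d, a ⊞ b ⊞ d ⊞ f(a, a) ⊞ h(b, d)) ⊞ g(g(b) ⊞ h(c, b))
Right:  (f((a ⊞ c) ⊞ (c ⊞ d), (f(a, a) ⊞ h(b, d)) ⊞ (d ⊞ (a ⊞ b))) ⊞ g(g(b) ⊞ h(c, b))) ⊞ f(((a ⊞ b) ⊞ a) ⊞ d ⊞ d, g(d ⊞ d ⊞ a))
  Flatten:  f((a ⊞ c) ⊞ (c ⊞ d), (f(a, a) ⊞ h(b, d)) ⊞ (d ⊞ (a ⊞ b))) ⊞ g(g(b) ⊞ h(c, b)) ⊞ f(((a ⊞ b) ⊞ a) ⊞ d ⊞ d, g(d ⊞ d ⊞ a))
  Canonicalize subterm:  f((a ⊞ c) ⊞ (c ⊞ d), (f(a, a) ⊞ h(b, d)) ⊞ (d ⊞ (a ⊞ b)))  →  f(a ⊞ c ⊞ c ⊞ d, a ⊞ b ⊞ d ⊞ f(a, a) ⊞ h(b, d))
  Canonicalize subterm:  f(((a ⊞ b) ⊞ a) ⊞ d ⊞ d, g(d ⊞ d ⊞ a))  →  f(a ⊞ a ⊞ b ⊞ d ⊞ d, g(a ⊞ d ⊞ d))
  Sort:  f(a ⊞ a ⊞ b ⊞ d ⊞ d, g(a ⊞ d ⊞ d)) ⊞ f(a ⊞ c ⊞ c ⊞ d, a ⊞ b ⊞ d ⊞ f(a, a) ⊞ h(b, d)) ⊞ g(g(b) ⊞ h(c, b))

Answer: yes — both canonical forms are f(a ⊞ a ⊞ b ⊞ d ⊞ d, g(a ⊞ d ⊞ d)) ⊞ f(a ⊞ c ⊞ c ⊞ d, a ⊞ b ⊞ d ⊞ f(a, a) ⊞ h(b, d)) ⊞ g(g(b) ⊞ h(c, b))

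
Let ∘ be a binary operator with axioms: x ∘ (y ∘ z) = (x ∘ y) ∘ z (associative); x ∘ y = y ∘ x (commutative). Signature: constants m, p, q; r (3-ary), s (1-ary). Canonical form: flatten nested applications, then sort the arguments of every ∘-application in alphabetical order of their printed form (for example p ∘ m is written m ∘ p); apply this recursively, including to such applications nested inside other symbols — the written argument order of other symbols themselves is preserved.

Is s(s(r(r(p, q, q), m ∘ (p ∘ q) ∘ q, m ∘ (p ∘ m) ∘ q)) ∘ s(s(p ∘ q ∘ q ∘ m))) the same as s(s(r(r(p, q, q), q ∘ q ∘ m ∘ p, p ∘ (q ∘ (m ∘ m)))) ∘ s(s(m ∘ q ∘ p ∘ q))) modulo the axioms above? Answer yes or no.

Left:  s(s(r(r(p, q, q), m ∘ (p ∘ q) ∘ q, m ∘ (p ∘ m) ∘ q)) ∘ s(s(p ∘ q ∘ q ∘ m)))
  Work inside:  s(r(r(p, q, q), m ∘ (p ∘ q) ∘ q, m ∘ (p ∘ m) ∘ q)) ∘ s(s(p ∘ q ∘ q ∘ m))
  Simplify inside:  s(r(r(p, q, q), m ∘ (p ∘ q) ∘ q, m ∘ (p ∘ m) ∘ q))  →  s(r(r(p, q, q), m ∘ p ∘ q ∘ q, m ∘ m ∘ p ∘ q))
  Canonicalize subterm:  s(s(p ∘ q ∘ q ∘ m))  →  s(s(m ∘ p ∘ q ∘ q))
  Sort:  s(r(r(p, q, q), m ∘ p ∘ q ∘ q, m ∘ m ∘ p ∘ q)) ∘ s(s(m ∘ p ∘ q ∘ q))
  Put back:  s(s(r(r(p, q, q), m ∘ p ∘ q ∘ q, m ∘ m ∘ p ∘ q)) ∘ s(s(m ∘ p ∘ q ∘ q)))
Right:  s(s(r(r(p, q, q), q ∘ q ∘ m ∘ p, p ∘ (q ∘ (m ∘ m)))) ∘ s(s(m ∘ q ∘ p ∘ q)))
  Descend into:  s(r(r(p, q, q), q ∘ q ∘ m ∘ p, p ∘ (q ∘ (m ∘ m)))) ∘ s(s(m ∘ q ∘ p ∘ q))
  Canonicalize subterm:  s(r(r(p, q, q), q ∘ q ∘ m ∘ p, p ∘ (q ∘ (m ∘ m))))  →  s(r(r(p, q, q), m ∘ p ∘ q ∘ q, m ∘ m ∘ p ∘ q))
  Inside:  s(s(m ∘ q ∘ p ∘ q))  →  s(s(m ∘ p ∘ q ∘ q))
  Sort:  s(r(r(p, q, q), m ∘ p ∘ q ∘ q, m ∘ m ∘ p ∘ q)) ∘ s(s(m ∘ p ∘ q ∘ q))
  Rebuild:  s(s(r(r(p, q, q), m ∘ p ∘ q ∘ q, m ∘ m ∘ p ∘ q)) ∘ s(s(m ∘ p ∘ q ∘ q)))

Answer: yes — both canonical forms are s(s(r(r(p, q, q), m ∘ p ∘ q ∘ q, m ∘ m ∘ p ∘ q)) ∘ s(s(m ∘ p ∘ q ∘ q)))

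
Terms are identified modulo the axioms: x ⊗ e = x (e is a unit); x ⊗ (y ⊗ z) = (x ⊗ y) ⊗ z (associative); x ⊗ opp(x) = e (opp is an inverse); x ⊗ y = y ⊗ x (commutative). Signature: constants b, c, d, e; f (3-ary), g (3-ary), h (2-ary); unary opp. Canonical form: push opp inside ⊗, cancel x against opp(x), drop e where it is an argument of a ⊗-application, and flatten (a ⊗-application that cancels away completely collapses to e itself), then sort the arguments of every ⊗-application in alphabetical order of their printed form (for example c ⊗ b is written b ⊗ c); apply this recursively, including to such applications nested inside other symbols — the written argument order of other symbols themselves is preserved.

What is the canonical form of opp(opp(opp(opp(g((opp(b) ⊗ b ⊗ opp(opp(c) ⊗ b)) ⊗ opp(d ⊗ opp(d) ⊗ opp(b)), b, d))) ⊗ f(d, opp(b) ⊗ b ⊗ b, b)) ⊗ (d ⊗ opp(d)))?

Push opp inside:  distribute opp over ⊗ and collapse double opp
Cancel inverse pairs:  d cancels
Collect terms:  g(c, b, d) ⊗ f(d, b, b)
Order the arguments:  f(d, b, b) ⊗ g(c, b, d)

Answer: f(d, b, b) ⊗ g(c, b, d)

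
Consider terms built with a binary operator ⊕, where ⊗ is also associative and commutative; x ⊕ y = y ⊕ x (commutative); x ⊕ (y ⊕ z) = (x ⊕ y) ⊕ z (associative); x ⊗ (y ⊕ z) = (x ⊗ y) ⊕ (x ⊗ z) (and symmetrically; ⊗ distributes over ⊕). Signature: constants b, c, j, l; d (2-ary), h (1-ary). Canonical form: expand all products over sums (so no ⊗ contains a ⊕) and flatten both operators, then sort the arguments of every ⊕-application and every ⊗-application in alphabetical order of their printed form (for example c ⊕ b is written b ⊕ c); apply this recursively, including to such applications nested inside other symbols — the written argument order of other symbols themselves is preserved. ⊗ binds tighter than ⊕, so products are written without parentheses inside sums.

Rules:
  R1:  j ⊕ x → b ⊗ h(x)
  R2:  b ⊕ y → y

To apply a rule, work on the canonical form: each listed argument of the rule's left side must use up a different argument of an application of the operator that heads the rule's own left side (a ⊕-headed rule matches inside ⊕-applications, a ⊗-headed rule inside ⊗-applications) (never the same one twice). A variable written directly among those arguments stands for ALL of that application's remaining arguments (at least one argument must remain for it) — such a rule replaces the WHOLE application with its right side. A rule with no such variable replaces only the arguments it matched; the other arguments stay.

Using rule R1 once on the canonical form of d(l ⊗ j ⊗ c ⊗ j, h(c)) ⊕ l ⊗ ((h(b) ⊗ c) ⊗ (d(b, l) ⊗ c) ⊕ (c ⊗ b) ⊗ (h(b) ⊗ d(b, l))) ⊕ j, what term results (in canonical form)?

Canonical form:  b ⊗ c ⊗ d(b, l) ⊗ h(b) ⊗ l ⊕ c ⊗ c ⊗ d(b, l) ⊗ h(b) ⊗ l ⊕ d(c ⊗ j ⊗ j ⊗ l, h(c)) ⊕ j
Apply R1:  consuming j;  x := b ⊗ c ⊗ d(b, l) ⊗ h(b) ⊗ l ⊕ c ⊗ c ⊗ d(b, l) ⊗ h(b) ⊗ l ⊕ d(c ⊗ j ⊗ j ⊗ l, h(c))
Every leftover argument binds to the variable; the entire application is replaced.
Result:  b ⊗ h(b ⊗ c ⊗ d(b, l) ⊗ h(b) ⊗ l ⊕ c ⊗ c ⊗ d(b, l) ⊗ h(b) ⊗ l ⊕ d(c ⊗ j ⊗ j ⊗ l, h(c)))

Answer: b ⊗ h(b ⊗ c ⊗ d(b, l) ⊗ h(b) ⊗ l ⊕ c ⊗ c ⊗ d(b, l) ⊗ h(b) ⊗ l ⊕ d(c ⊗ j ⊗ j ⊗ l, h(c)))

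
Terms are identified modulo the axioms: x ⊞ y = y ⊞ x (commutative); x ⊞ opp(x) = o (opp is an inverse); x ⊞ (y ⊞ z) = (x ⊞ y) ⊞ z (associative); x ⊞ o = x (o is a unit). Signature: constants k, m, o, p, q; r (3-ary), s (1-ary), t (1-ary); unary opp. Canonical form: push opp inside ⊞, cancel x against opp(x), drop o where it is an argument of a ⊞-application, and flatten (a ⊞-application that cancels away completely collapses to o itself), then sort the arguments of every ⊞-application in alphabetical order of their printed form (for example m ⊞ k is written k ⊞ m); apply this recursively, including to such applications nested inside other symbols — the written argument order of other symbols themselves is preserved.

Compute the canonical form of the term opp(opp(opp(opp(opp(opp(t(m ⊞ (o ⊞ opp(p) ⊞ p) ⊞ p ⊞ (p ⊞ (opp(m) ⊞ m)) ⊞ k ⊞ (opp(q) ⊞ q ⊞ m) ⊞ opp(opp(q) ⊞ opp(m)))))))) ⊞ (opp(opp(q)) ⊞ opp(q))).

Push opp inside:  distribute opp over ⊞ and collapse double opp
Inverses cancel:  q cancels
Combine occurrences:  t(k ⊞ m ⊞ m ⊞ m ⊞ p ⊞ p ⊞ q)

Answer: t(k ⊞ m ⊞ m ⊞ m ⊞ p ⊞ p ⊞ q)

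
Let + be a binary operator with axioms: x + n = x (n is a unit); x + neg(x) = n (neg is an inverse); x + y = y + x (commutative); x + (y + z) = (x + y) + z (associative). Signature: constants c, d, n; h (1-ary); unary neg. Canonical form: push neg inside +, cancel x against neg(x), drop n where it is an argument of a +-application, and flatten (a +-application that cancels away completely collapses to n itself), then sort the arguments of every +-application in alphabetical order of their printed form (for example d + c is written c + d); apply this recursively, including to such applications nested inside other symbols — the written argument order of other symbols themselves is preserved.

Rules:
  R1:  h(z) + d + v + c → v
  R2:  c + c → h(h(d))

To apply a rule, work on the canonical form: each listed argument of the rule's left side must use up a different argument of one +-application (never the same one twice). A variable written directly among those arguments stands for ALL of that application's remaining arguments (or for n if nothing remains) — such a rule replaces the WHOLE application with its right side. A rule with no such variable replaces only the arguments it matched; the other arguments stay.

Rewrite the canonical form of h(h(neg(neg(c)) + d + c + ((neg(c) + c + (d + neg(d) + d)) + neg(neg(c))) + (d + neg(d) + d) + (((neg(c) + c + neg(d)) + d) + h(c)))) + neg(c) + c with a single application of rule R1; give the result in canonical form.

Canonical form:  h(h(c + c + c + d + d + d + h(c)))
Apply R1:  consuming c, d, h(c);  v := c + c + d + d, z := c
Every leftover argument binds to the variable; the entire application is replaced.
Result:  h(h(c + c + d + d))

Answer: h(h(c + c + d + d))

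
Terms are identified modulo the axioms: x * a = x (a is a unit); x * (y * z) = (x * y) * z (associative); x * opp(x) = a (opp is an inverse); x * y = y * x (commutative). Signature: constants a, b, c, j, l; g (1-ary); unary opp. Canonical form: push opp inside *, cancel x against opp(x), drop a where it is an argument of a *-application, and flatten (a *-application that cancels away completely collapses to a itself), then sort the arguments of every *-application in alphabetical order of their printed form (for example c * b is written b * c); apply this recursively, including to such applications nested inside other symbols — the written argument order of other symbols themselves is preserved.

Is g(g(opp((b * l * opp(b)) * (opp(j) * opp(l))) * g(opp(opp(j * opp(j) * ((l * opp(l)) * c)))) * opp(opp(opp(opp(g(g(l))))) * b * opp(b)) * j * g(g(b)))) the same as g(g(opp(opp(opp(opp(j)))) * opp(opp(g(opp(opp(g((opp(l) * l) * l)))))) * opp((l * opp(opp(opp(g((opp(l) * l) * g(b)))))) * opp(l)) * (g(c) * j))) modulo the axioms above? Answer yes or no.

Left:  g(g(opp((b * l * opp(b)) * (opp(j) * opp(l))) * g(opp(opp(j * opp(j) * ((l * opp(l)) * c)))) * opp(opp(opp(opp(g(g(l))))) * b * opp(b)) * j * g(g(b))))
  Work inside:  opp((b * l * opp(b)) * (opp(j) * opp(l))) * g(opp(opp(j * opp(j) * ((l * opp(l)) * c)))) * opp(opp(opp(opp(g(g(l))))) * b * opp(b)) * j * g(g(b))
  Push opp inside:  distribute opp over * and collapse double opp
  Inverses cancel:  b cancels; l cancels
  Collect terms:  j * j * g(c) * g(g(l)) * g(g(b))
  Sort arguments:  g(c) * g(g(b)) * g(g(l)) * j * j
  Put back:  g(g(g(c) * g(g(b)) * g(g(l)) * j * j))
Right:  g(g(opp(opp(opp(opp(j)))) * opp(opp(g(opp(opp(g((opp(l) * l) * l)))))) * opp((l * opp(opp(opp(g((opp(l) * l) * g(b)))))) * opp(l)) * (g(c) * j)))
  Focus inside:  opp(opp(opp(opp(j)))) * opp(opp(g(opp(opp(g((opp(l) * l) * l)))))) * opp((l * opp(opp(opp(g((opp(l) * l) * g(b)))))) * opp(l)) * (g(c) * j)
  Push opp inside:  distribute opp over * and collapse double opp
  Cancel:  l cancels
  Collect:  j * j * g(g(l)) * g(g(b)) * g(c)
  Sort:  g(c) * g(g(b)) * g(g(l)) * j * j
  Reassemble:  g(g(g(c) * g(g(b)) * g(g(l)) * j * j))

Answer: yes — both canonical forms are g(g(g(c) * g(g(b)) * g(g(l)) * j * j))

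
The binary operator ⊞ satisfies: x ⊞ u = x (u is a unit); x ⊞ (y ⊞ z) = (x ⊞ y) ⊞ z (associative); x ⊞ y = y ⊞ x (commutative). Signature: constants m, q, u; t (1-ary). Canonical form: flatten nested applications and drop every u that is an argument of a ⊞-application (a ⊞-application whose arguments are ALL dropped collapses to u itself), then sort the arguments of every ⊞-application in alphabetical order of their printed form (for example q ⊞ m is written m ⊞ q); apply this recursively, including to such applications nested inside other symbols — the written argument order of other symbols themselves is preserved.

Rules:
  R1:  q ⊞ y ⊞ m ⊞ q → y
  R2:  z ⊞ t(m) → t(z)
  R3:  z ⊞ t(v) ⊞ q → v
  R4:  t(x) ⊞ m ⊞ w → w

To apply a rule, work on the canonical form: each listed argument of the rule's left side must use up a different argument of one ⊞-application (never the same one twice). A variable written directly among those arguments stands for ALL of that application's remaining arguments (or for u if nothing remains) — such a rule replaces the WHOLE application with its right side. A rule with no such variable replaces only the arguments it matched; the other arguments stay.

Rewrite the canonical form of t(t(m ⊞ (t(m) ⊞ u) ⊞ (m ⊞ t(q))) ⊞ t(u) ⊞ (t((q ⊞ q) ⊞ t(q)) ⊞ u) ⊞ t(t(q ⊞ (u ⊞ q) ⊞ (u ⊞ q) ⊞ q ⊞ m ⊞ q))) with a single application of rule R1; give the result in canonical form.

Answer: t(t(m ⊞ m ⊞ t(m) ⊞ t(q)) ⊞ t(q ⊞ q ⊞ t(q)) ⊞ t(t(q ⊞ q ⊞ q)) ⊞ t(u))

Derivation:
Canonical form:  t(t(m ⊞ m ⊞ t(m) ⊞ t(q)) ⊞ t(q ⊞ q ⊞ t(q)) ⊞ t(t(m ⊞ q ⊞ q ⊞ q ⊞ q ⊞ q)) ⊞ t(u))
R1 matches:  uses m, q, q;  y := q ⊞ q ⊞ q
The extension variable absorbs all remaining arguments, so the whole application is rewritten.
Result:  t(t(m ⊞ m ⊞ t(m) ⊞ t(q)) ⊞ t(q ⊞ q ⊞ t(q)) ⊞ t(t(q ⊞ q ⊞ q)) ⊞ t(u))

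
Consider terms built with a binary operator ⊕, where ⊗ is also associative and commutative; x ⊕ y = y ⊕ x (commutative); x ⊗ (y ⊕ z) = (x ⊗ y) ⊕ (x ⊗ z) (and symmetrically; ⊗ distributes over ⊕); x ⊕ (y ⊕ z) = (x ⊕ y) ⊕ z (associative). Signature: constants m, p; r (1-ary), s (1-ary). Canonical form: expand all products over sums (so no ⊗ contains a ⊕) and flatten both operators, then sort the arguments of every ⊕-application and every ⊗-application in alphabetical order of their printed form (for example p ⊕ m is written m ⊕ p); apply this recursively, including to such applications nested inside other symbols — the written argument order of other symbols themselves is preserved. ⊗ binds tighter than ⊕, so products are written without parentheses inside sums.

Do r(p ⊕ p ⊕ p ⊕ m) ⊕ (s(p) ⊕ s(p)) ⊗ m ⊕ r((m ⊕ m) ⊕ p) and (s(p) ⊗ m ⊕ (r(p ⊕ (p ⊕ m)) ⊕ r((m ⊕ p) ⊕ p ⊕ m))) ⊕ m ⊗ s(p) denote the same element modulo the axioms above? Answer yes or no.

Left:  r(p ⊕ p ⊕ p ⊕ m) ⊕ (s(p) ⊕ s(p)) ⊗ m ⊕ r((m ⊕ m) ⊕ p)
  Expand:  r(m ⊕ p ⊕ p ⊕ p) ⊕ m ⊗ s(p) ⊕ m ⊗ s(p) ⊕ r(m ⊕ m ⊕ p)
  Sort arguments:  m ⊗ s(p) ⊕ m ⊗ s(p) ⊕ r(m ⊕ m ⊕ p) ⊕ r(m ⊕ p ⊕ p ⊕ p)
Right:  (s(p) ⊗ m ⊕ (r(p ⊕ (p ⊕ m)) ⊕ r((m ⊕ p) ⊕ p ⊕ m))) ⊕ m ⊗ s(p)
  Merge nested applications:  m ⊗ s(p) ⊕ r(m ⊕ p ⊕ p) ⊕ r(m ⊕ m ⊕ p ⊕ p) ⊕ m ⊗ s(p)
  Order the arguments:  m ⊗ s(p) ⊕ m ⊗ s(p) ⊕ r(m ⊕ m ⊕ p ⊕ p) ⊕ r(m ⊕ p ⊕ p)

Answer: no — m ⊗ s(p) ⊕ m ⊗ s(p) ⊕ r(m ⊕ m ⊕ p) ⊕ r(m ⊕ p ⊕ p ⊕ p) vs m ⊗ s(p) ⊕ m ⊗ s(p) ⊕ r(m ⊕ m ⊕ p ⊕ p) ⊕ r(m ⊕ p ⊕ p)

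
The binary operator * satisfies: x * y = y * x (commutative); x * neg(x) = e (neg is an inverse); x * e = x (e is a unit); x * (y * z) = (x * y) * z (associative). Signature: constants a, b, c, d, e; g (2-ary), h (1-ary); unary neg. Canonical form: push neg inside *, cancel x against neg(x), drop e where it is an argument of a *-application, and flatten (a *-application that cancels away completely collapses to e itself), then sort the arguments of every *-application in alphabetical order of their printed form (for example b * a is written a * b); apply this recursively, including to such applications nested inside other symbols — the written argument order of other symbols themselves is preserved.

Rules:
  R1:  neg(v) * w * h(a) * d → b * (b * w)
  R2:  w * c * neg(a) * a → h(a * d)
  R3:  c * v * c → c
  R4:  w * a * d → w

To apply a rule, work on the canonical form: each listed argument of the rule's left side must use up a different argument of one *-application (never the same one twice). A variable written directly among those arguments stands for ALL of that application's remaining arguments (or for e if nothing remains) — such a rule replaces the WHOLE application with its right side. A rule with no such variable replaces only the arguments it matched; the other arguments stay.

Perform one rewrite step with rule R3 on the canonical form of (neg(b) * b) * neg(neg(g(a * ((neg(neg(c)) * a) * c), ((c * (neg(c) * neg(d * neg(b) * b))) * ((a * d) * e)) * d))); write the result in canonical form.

Canonical form:  g(a * a * c * c, a * d)
Apply R3:  consuming c, c;  v := a * a
The variable takes the whole remainder — replace the entire application.
New term:  g(c, a * d)

Answer: g(c, a * d)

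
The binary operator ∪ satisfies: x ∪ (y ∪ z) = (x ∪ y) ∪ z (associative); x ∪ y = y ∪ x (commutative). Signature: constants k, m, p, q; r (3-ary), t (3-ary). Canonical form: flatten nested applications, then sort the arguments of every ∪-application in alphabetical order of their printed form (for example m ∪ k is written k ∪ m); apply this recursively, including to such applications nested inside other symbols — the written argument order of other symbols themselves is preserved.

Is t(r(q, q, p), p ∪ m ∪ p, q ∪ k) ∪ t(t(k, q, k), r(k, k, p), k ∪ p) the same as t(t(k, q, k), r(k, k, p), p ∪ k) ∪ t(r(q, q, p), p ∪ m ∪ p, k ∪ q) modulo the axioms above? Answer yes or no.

Answer: yes — both canonical forms are t(r(q, q, p), m ∪ p ∪ p, k ∪ q) ∪ t(t(k, q, k), r(k, k, p), k ∪ p)

Derivation:
Left:  t(r(q, q, p), p ∪ m ∪ p, q ∪ k) ∪ t(t(k, q, k), r(k, k, p), k ∪ p)
  Inside:  t(r(q, q, p), p ∪ m ∪ p, q ∪ k)  →  t(r(q, q, p), m ∪ p ∪ p, k ∪ q)
  Sort arguments:  t(r(q, q, p), m ∪ p ∪ p, k ∪ q) ∪ t(t(k, q, k), r(k, k, p), k ∪ p)
Right:  t(t(k, q, k), r(k, k, p), p ∪ k) ∪ t(r(q, q, p), p ∪ m ∪ p, k ∪ q)
  Canonicalize subterm:  t(t(k, q, k), r(k, k, p), p ∪ k)  →  t(t(k, q, k), r(k, k, p), k ∪ p)
  Canonicalize subterm:  t(r(q, q, p), p ∪ m ∪ p, k ∪ q)  →  t(r(q, q, p), m ∪ p ∪ p, k ∪ q)
  Order the arguments:  t(r(q, q, p), m ∪ p ∪ p, k ∪ q) ∪ t(t(k, q, k), r(k, k, p), k ∪ p)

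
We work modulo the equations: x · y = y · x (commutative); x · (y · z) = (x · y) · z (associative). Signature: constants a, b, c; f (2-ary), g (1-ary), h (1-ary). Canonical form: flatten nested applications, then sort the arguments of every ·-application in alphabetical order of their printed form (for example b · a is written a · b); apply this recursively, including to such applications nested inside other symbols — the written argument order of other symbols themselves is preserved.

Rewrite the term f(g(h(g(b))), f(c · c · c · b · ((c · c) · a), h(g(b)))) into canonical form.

Work inside:  c · c · c · b · ((c · c) · a)
Merge nested applications:  c · c · c · b · c · c · a
Sort:  a · b · c · c · c · c · c
Reassemble:  f(g(h(g(b))), f(a · b · c · c · c · c · c, h(g(b))))

Answer: f(g(h(g(b))), f(a · b · c · c · c · c · c, h(g(b))))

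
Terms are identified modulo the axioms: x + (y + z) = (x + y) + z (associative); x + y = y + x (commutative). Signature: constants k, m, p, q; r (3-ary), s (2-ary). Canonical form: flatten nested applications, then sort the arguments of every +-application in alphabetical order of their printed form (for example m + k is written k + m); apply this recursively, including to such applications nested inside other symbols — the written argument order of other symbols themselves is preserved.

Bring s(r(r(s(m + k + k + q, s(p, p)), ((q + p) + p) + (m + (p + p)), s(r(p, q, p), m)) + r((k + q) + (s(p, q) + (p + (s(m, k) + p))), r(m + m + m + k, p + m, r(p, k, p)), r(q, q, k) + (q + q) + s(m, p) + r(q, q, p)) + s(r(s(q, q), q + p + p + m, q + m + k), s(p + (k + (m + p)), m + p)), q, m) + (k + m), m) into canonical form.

Focus inside:  r(r(s(m + k + k + q, s(p, p)), ((q + p) + p) + (m + (p + p)), s(r(p, q, p), m)) + r((k + q) + (s(p, q) + (p + (s(m, k) + p))), r(m + m + m + k, p + m, r(p, k, p)), r(q, q, k) + (q + q) + s(m, p) + r(q, q, p)) + s(r(s(q, q), q + p + p + m, q + m + k), s(p + (k + (m + p)), m + p)), q, m) + (k + m)
Flatten:  r(r(s(m + k + k + q, s(p, p)), ((q + p) + p) + (m + (p + p)), s(r(p, q, p), m)) + r((k + q) + (s(p, q) + (p + (s(m, k) + p))), r(m + m + m + k, p + m, r(p, k, p)), r(q, q, k) + (q + q) + s(m, p) + r(q, q, p)) + s(r(s(q, q), q + p + p + m, q + m + k), s(p + (k + (m + p)), m + p)), q, m) + k + m
Canonicalize subterm:  r(r(s(m + k + k + q, s(p, p)), ((q + p) + p) + (m + (p + p)), s(r(p, q, p), m)) + r((k + q) + (s(p, q) + (p + (s(m, k) + p))), r(m + m + m + k, p + m, r(p, k, p)), r(q, q, k) + (q + q) + s(m, p) + r(q, q, p)) + s(r(s(q, q), q + p + p + m, q + m + k), s(p + (k + (m + p)), m + p)), q, m)  →  r(r(k + p + p + q + s(m, k) + s(p, q), r(k + m + m + m, m + p, r(p, k, p)), q + q + r(q, q, k) + r(q, q, p) + s(m, p)) + r(s(k + k + m + q, s(p, p)), m + p + p + p + p + q, s(r(p, q, p), m)) + s(r(s(q, q), m + p + p + q, k + m + q), s(k + m + p + p, m + p)), q, m)
Sort arguments:  k + m + r(r(k + p + p + q + s(m, k) + s(p, q), r(k + m + m + m, m + p, r(p, k, p)), q + q + r(q, q, k) + r(q, q, p) + s(m, p)) + r(s(k + k + m + q, s(p, p)), m + p + p + p + p + q, s(r(p, q, p), m)) + s(r(s(q, q), m + p + p + q, k + m + q), s(k + m + p + p, m + p)), q, m)
Reassemble:  s(k + m + r(r(k + p + p + q + s(m, k) + s(p, q), r(k + m + m + m, m + p, r(p, k, p)), q + q + r(q, q, k) + r(q, q, p) + s(m, p)) + r(s(k + k + m + q, s(p, p)), m + p + p + p + p + q, s(r(p, q, p), m)) + s(r(s(q, q), m + p + p + q, k + m + q), s(k + m + p + p, m + p)), q, m), m)

Answer: s(k + m + r(r(k + p + p + q + s(m, k) + s(p, q), r(k + m + m + m, m + p, r(p, k, p)), q + q + r(q, q, k) + r(q, q, p) + s(m, p)) + r(s(k + k + m + q, s(p, p)), m + p + p + p + p + q, s(r(p, q, p), m)) + s(r(s(q, q), m + p + p + q, k + m + q), s(k + m + p + p, m + p)), q, m), m)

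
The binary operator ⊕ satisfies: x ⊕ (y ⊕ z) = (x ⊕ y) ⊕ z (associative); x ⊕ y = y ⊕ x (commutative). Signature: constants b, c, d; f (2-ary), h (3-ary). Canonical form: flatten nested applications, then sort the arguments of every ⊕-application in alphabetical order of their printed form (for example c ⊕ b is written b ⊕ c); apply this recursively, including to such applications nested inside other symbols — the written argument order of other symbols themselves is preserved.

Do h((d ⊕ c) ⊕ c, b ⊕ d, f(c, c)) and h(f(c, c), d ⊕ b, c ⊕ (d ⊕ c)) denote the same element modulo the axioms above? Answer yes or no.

Answer: no — h(c ⊕ c ⊕ d, b ⊕ d, f(c, c)) vs h(f(c, c), b ⊕ d, c ⊕ c ⊕ d)

Derivation:
Left:  h((d ⊕ c) ⊕ c, b ⊕ d, f(c, c))
  Work inside:  (d ⊕ c) ⊕ c
  Flatten:  d ⊕ c ⊕ c
  Sort arguments:  c ⊕ c ⊕ d
  Rebuild:  h(c ⊕ c ⊕ d, b ⊕ d, f(c, c))
Right:  h(f(c, c), d ⊕ b, c ⊕ (d ⊕ c))
  Work inside:  c ⊕ (d ⊕ c)
  Merge nested applications:  c ⊕ d ⊕ c
  Sort:  c ⊕ c ⊕ d
  Put back:  h(f(c, c), b ⊕ d, c ⊕ c ⊕ d)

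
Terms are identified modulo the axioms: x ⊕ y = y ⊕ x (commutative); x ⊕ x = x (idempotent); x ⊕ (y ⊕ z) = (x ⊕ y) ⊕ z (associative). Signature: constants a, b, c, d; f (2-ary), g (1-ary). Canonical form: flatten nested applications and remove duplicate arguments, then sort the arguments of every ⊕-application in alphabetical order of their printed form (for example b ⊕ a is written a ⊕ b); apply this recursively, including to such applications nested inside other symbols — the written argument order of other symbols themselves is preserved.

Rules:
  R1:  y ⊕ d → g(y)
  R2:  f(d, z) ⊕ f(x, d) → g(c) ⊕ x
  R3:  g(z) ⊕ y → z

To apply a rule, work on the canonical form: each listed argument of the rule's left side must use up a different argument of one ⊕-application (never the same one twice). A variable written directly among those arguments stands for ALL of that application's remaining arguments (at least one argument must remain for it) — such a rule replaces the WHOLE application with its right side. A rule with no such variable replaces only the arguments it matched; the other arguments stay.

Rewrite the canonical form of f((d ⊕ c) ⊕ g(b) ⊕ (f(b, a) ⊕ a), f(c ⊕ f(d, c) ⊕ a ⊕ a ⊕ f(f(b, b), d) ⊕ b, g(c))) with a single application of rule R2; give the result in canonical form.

Canonical form:  f(a ⊕ c ⊕ d ⊕ f(b, a) ⊕ g(b), f(a ⊕ b ⊕ c ⊕ f(d, c) ⊕ f(f(b, b), d), g(c)))
R2 matches:  uses f(d, c), f(f(b, b), d);  x := f(b, b), z := c
Giving:  f(a ⊕ c ⊕ d ⊕ f(b, a) ⊕ g(b), f(a ⊕ b ⊕ c ⊕ f(b, b) ⊕ g(c), g(c)))

Answer: f(a ⊕ c ⊕ d ⊕ f(b, a) ⊕ g(b), f(a ⊕ b ⊕ c ⊕ f(b, b) ⊕ g(c), g(c)))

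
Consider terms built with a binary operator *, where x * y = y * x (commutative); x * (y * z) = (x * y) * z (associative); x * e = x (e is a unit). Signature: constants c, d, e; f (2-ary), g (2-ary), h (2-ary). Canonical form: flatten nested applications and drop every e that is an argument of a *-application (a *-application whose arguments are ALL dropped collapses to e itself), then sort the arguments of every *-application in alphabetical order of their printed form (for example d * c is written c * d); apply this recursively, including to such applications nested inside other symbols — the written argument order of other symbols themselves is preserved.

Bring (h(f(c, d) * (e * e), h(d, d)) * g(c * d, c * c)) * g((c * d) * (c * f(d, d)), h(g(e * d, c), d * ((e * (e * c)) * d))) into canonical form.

Answer: g(c * c * d * f(d, d), h(g(d, c), c * d * d)) * g(c * d, c * c) * h(f(c, d), h(d, d))

Derivation:
Un-nest:  h(f(c, d) * (e * e), h(d, d)) * g(c * d, c * c) * g((c * d) * (c * f(d, d)), h(g(e * d, c), d * ((e * (e * c)) * d)))
Canonicalize subterm:  h(f(c, d) * (e * e), h(d, d))  →  h(f(c, d), h(d, d))
Simplify inside:  g((c * d) * (c * f(d, d)), h(g(e * d, c), d * ((e * (e * c)) * d)))  →  g(c * c * d * f(d, d), h(g(d, c), c * d * d))
Order the arguments:  g(c * c * d * f(d, d), h(g(d, c), c * d * d)) * g(c * d, c * c) * h(f(c, d), h(d, d))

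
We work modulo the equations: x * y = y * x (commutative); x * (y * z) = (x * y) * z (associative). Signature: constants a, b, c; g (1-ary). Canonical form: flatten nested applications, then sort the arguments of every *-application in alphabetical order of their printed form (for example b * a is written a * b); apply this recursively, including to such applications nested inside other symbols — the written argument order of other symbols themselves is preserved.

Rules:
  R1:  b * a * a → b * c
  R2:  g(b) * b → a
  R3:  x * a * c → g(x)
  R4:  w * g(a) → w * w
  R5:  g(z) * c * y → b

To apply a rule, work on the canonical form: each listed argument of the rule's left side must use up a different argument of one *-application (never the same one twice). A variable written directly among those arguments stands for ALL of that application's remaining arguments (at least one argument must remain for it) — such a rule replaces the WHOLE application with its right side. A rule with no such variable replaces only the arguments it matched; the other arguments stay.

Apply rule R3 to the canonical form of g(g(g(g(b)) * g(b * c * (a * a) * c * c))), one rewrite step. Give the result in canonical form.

Canonical form:  g(g(g(a * a * b * c * c * c) * g(g(b))))
Apply R3:  consuming a, c;  x := a * b * c * c
The extension variable absorbs all remaining arguments, so the whole application is rewritten.
New term:  g(g(g(g(a * b * c * c)) * g(g(b))))

Answer: g(g(g(g(a * b * c * c)) * g(g(b))))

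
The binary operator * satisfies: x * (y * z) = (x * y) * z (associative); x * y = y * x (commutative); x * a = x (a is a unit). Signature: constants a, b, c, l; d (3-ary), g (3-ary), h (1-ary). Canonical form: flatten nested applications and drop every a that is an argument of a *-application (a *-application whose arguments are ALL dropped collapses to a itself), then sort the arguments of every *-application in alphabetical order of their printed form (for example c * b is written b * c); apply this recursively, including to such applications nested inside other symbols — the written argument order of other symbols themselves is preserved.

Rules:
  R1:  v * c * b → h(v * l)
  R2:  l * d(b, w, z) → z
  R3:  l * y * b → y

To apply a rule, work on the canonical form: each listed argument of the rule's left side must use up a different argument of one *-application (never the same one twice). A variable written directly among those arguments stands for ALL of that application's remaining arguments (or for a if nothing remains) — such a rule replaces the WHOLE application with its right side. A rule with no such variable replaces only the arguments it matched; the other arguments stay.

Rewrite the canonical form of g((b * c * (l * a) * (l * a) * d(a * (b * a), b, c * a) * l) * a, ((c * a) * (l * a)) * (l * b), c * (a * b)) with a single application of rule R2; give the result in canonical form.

Answer: g(b * c * c * l * l, b * c * l * l, b * c)

Derivation:
Canonical form:  g(b * c * d(b, b, c) * l * l * l, b * c * l * l, b * c)
Apply R2:  consuming d(b, b, c), l;  w := b, z := c
New term:  g(b * c * c * l * l, b * c * l * l, b * c)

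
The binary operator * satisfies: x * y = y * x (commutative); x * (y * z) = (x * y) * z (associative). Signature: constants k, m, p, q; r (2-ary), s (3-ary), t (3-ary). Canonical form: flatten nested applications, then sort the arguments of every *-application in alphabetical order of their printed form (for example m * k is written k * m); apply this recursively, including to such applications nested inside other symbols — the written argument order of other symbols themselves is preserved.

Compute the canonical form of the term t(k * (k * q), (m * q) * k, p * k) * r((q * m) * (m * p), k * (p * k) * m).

Answer: r(m * m * p * q, k * k * m * p) * t(k * k * q, k * m * q, k * p)

Derivation:
Inside:  t(k * (k * q), (m * q) * k, p * k)  →  t(k * k * q, k * m * q, k * p)
Canonicalize subterm:  r((q * m) * (m * p), k * (p * k) * m)  →  r(m * m * p * q, k * k * m * p)
Order the arguments:  r(m * m * p * q, k * k * m * p) * t(k * k * q, k * m * q, k * p)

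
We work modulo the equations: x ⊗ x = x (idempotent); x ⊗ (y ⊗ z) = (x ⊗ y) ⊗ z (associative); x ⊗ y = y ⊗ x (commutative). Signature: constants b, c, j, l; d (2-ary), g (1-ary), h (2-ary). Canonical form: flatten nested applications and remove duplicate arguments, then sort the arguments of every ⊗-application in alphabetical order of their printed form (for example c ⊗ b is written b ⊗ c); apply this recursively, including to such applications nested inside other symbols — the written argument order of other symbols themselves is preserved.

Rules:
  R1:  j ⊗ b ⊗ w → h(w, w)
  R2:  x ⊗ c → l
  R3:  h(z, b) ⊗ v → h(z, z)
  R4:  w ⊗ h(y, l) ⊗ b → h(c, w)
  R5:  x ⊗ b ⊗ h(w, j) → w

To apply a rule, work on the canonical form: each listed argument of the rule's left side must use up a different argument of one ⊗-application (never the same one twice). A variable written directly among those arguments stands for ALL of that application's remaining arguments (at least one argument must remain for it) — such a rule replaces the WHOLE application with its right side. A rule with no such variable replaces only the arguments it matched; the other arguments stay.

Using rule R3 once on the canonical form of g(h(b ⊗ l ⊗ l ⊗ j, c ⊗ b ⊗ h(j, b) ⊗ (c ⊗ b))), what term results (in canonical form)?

Canonical form:  g(h(b ⊗ j ⊗ l, b ⊗ c ⊗ h(j, b)))
R3 matches:  uses h(j, b);  v := b ⊗ c, z := j
Every leftover argument binds to the variable; the entire application is replaced.
New term:  g(h(b ⊗ j ⊗ l, h(j, j)))

Answer: g(h(b ⊗ j ⊗ l, h(j, j)))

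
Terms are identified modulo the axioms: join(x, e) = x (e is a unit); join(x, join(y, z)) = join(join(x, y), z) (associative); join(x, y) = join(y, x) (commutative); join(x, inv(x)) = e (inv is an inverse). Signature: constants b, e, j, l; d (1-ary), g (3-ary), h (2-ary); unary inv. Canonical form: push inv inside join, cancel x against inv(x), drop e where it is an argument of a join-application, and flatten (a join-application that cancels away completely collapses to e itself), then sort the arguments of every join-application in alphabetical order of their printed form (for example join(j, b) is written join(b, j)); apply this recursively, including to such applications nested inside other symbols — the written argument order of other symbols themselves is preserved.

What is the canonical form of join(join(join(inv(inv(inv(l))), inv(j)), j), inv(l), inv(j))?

Push inv inside:  distribute inv over join and collapse double inv
Collect terms:  join(inv(l), inv(l), inv(j))
Sort:  join(inv(j), inv(l), inv(l))

Answer: join(inv(j), inv(l), inv(l))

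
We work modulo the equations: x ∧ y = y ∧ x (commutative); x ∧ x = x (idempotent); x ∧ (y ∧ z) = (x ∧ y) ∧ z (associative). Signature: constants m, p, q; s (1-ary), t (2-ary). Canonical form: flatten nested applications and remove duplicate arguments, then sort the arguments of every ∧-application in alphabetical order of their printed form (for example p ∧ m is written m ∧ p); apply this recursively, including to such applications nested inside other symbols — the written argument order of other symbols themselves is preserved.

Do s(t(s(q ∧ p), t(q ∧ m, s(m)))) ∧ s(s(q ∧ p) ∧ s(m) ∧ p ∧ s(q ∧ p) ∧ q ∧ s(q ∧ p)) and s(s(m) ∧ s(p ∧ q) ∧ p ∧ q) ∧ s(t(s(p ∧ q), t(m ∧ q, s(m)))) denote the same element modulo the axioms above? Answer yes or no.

Answer: yes — both canonical forms are s(p ∧ q ∧ s(m) ∧ s(p ∧ q)) ∧ s(t(s(p ∧ q), t(m ∧ q, s(m))))

Derivation:
Left:  s(t(s(q ∧ p), t(q ∧ m, s(m)))) ∧ s(s(q ∧ p) ∧ s(m) ∧ p ∧ s(q ∧ p) ∧ q ∧ s(q ∧ p))
  Inside:  s(t(s(q ∧ p), t(q ∧ m, s(m))))  →  s(t(s(p ∧ q), t(m ∧ q, s(m))))
  Canonicalize subterm:  s(s(q ∧ p) ∧ s(m) ∧ p ∧ s(q ∧ p) ∧ q ∧ s(q ∧ p))  →  s(p ∧ q ∧ s(m) ∧ s(p ∧ q))
  Sort arguments:  s(p ∧ q ∧ s(m) ∧ s(p ∧ q)) ∧ s(t(s(p ∧ q), t(m ∧ q, s(m))))
Right:  s(s(m) ∧ s(p ∧ q) ∧ p ∧ q) ∧ s(t(s(p ∧ q), t(m ∧ q, s(m))))
  Canonicalize subterm:  s(s(m) ∧ s(p ∧ q) ∧ p ∧ q)  →  s(p ∧ q ∧ s(m) ∧ s(p ∧ q))
  Order the arguments:  s(p ∧ q ∧ s(m) ∧ s(p ∧ q)) ∧ s(t(s(p ∧ q), t(m ∧ q, s(m))))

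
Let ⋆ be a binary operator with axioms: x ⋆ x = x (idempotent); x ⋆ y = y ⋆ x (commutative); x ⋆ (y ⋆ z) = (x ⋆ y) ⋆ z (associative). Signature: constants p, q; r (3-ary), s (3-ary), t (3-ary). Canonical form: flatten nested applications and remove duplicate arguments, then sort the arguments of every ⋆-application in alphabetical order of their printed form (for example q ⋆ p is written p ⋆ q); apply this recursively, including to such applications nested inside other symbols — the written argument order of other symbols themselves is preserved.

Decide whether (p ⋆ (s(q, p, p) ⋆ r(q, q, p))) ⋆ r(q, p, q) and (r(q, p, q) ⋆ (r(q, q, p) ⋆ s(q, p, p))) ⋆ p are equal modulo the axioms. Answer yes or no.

Answer: yes — both canonical forms are p ⋆ r(q, p, q) ⋆ r(q, q, p) ⋆ s(q, p, p)

Derivation:
Left:  (p ⋆ (s(q, p, p) ⋆ r(q, q, p))) ⋆ r(q, p, q)
  Un-nest:  p ⋆ s(q, p, p) ⋆ r(q, q, p) ⋆ r(q, p, q)
  Sort arguments:  p ⋆ r(q, p, q) ⋆ r(q, q, p) ⋆ s(q, p, p)
Right:  (r(q, p, q) ⋆ (r(q, q, p) ⋆ s(q, p, p))) ⋆ p
  Un-nest:  r(q, p, q) ⋆ r(q, q, p) ⋆ s(q, p, p) ⋆ p
  Sort arguments:  p ⋆ r(q, p, q) ⋆ r(q, q, p) ⋆ s(q, p, p)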